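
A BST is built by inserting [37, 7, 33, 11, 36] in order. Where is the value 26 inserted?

Starting tree (level order): [37, 7, None, None, 33, 11, 36]
Insertion path: 37 -> 7 -> 33 -> 11
Result: insert 26 as right child of 11
Final tree (level order): [37, 7, None, None, 33, 11, 36, None, 26]


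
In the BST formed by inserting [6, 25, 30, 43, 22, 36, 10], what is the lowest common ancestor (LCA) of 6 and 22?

Tree insertion order: [6, 25, 30, 43, 22, 36, 10]
Tree (level-order array): [6, None, 25, 22, 30, 10, None, None, 43, None, None, 36]
In a BST, the LCA of p=6, q=22 is the first node v on the
root-to-leaf path with p <= v <= q (go left if both < v, right if both > v).
Walk from root:
  at 6: 6 <= 6 <= 22, this is the LCA
LCA = 6


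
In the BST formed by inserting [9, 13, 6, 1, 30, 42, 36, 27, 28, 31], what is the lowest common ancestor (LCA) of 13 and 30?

Tree insertion order: [9, 13, 6, 1, 30, 42, 36, 27, 28, 31]
Tree (level-order array): [9, 6, 13, 1, None, None, 30, None, None, 27, 42, None, 28, 36, None, None, None, 31]
In a BST, the LCA of p=13, q=30 is the first node v on the
root-to-leaf path with p <= v <= q (go left if both < v, right if both > v).
Walk from root:
  at 9: both 13 and 30 > 9, go right
  at 13: 13 <= 13 <= 30, this is the LCA
LCA = 13


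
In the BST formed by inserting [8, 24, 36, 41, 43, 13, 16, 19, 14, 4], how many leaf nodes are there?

Tree built from: [8, 24, 36, 41, 43, 13, 16, 19, 14, 4]
Tree (level-order array): [8, 4, 24, None, None, 13, 36, None, 16, None, 41, 14, 19, None, 43]
Rule: A leaf has 0 children.
Per-node child counts:
  node 8: 2 child(ren)
  node 4: 0 child(ren)
  node 24: 2 child(ren)
  node 13: 1 child(ren)
  node 16: 2 child(ren)
  node 14: 0 child(ren)
  node 19: 0 child(ren)
  node 36: 1 child(ren)
  node 41: 1 child(ren)
  node 43: 0 child(ren)
Matching nodes: [4, 14, 19, 43]
Count of leaf nodes: 4


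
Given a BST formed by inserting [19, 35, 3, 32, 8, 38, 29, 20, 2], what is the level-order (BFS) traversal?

Tree insertion order: [19, 35, 3, 32, 8, 38, 29, 20, 2]
Tree (level-order array): [19, 3, 35, 2, 8, 32, 38, None, None, None, None, 29, None, None, None, 20]
BFS from the root, enqueuing left then right child of each popped node:
  queue [19] -> pop 19, enqueue [3, 35], visited so far: [19]
  queue [3, 35] -> pop 3, enqueue [2, 8], visited so far: [19, 3]
  queue [35, 2, 8] -> pop 35, enqueue [32, 38], visited so far: [19, 3, 35]
  queue [2, 8, 32, 38] -> pop 2, enqueue [none], visited so far: [19, 3, 35, 2]
  queue [8, 32, 38] -> pop 8, enqueue [none], visited so far: [19, 3, 35, 2, 8]
  queue [32, 38] -> pop 32, enqueue [29], visited so far: [19, 3, 35, 2, 8, 32]
  queue [38, 29] -> pop 38, enqueue [none], visited so far: [19, 3, 35, 2, 8, 32, 38]
  queue [29] -> pop 29, enqueue [20], visited so far: [19, 3, 35, 2, 8, 32, 38, 29]
  queue [20] -> pop 20, enqueue [none], visited so far: [19, 3, 35, 2, 8, 32, 38, 29, 20]
Result: [19, 3, 35, 2, 8, 32, 38, 29, 20]


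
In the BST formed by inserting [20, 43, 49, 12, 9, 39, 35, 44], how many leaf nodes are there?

Tree built from: [20, 43, 49, 12, 9, 39, 35, 44]
Tree (level-order array): [20, 12, 43, 9, None, 39, 49, None, None, 35, None, 44]
Rule: A leaf has 0 children.
Per-node child counts:
  node 20: 2 child(ren)
  node 12: 1 child(ren)
  node 9: 0 child(ren)
  node 43: 2 child(ren)
  node 39: 1 child(ren)
  node 35: 0 child(ren)
  node 49: 1 child(ren)
  node 44: 0 child(ren)
Matching nodes: [9, 35, 44]
Count of leaf nodes: 3


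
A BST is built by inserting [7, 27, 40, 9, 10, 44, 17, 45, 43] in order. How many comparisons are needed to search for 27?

Search path for 27: 7 -> 27
Found: True
Comparisons: 2


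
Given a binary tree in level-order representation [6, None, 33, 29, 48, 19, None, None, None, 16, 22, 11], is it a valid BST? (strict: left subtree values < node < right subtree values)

Level-order array: [6, None, 33, 29, 48, 19, None, None, None, 16, 22, 11]
Validate using subtree bounds (lo, hi): at each node, require lo < value < hi,
then recurse left with hi=value and right with lo=value.
Preorder trace (stopping at first violation):
  at node 6 with bounds (-inf, +inf): OK
  at node 33 with bounds (6, +inf): OK
  at node 29 with bounds (6, 33): OK
  at node 19 with bounds (6, 29): OK
  at node 16 with bounds (6, 19): OK
  at node 11 with bounds (6, 16): OK
  at node 22 with bounds (19, 29): OK
  at node 48 with bounds (33, +inf): OK
No violation found at any node.
Result: Valid BST


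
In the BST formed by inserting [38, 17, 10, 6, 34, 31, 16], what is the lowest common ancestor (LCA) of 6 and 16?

Tree insertion order: [38, 17, 10, 6, 34, 31, 16]
Tree (level-order array): [38, 17, None, 10, 34, 6, 16, 31]
In a BST, the LCA of p=6, q=16 is the first node v on the
root-to-leaf path with p <= v <= q (go left if both < v, right if both > v).
Walk from root:
  at 38: both 6 and 16 < 38, go left
  at 17: both 6 and 16 < 17, go left
  at 10: 6 <= 10 <= 16, this is the LCA
LCA = 10


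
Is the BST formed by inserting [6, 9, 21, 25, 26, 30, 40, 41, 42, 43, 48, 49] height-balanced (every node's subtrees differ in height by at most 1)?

Tree (level-order array): [6, None, 9, None, 21, None, 25, None, 26, None, 30, None, 40, None, 41, None, 42, None, 43, None, 48, None, 49]
Definition: a tree is height-balanced if, at every node, |h(left) - h(right)| <= 1 (empty subtree has height -1).
Bottom-up per-node check:
  node 49: h_left=-1, h_right=-1, diff=0 [OK], height=0
  node 48: h_left=-1, h_right=0, diff=1 [OK], height=1
  node 43: h_left=-1, h_right=1, diff=2 [FAIL (|-1-1|=2 > 1)], height=2
  node 42: h_left=-1, h_right=2, diff=3 [FAIL (|-1-2|=3 > 1)], height=3
  node 41: h_left=-1, h_right=3, diff=4 [FAIL (|-1-3|=4 > 1)], height=4
  node 40: h_left=-1, h_right=4, diff=5 [FAIL (|-1-4|=5 > 1)], height=5
  node 30: h_left=-1, h_right=5, diff=6 [FAIL (|-1-5|=6 > 1)], height=6
  node 26: h_left=-1, h_right=6, diff=7 [FAIL (|-1-6|=7 > 1)], height=7
  node 25: h_left=-1, h_right=7, diff=8 [FAIL (|-1-7|=8 > 1)], height=8
  node 21: h_left=-1, h_right=8, diff=9 [FAIL (|-1-8|=9 > 1)], height=9
  node 9: h_left=-1, h_right=9, diff=10 [FAIL (|-1-9|=10 > 1)], height=10
  node 6: h_left=-1, h_right=10, diff=11 [FAIL (|-1-10|=11 > 1)], height=11
Node 43 violates the condition: |-1 - 1| = 2 > 1.
Result: Not balanced


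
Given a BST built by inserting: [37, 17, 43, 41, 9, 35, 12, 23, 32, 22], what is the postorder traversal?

Tree insertion order: [37, 17, 43, 41, 9, 35, 12, 23, 32, 22]
Tree (level-order array): [37, 17, 43, 9, 35, 41, None, None, 12, 23, None, None, None, None, None, 22, 32]
Postorder traversal: [12, 9, 22, 32, 23, 35, 17, 41, 43, 37]


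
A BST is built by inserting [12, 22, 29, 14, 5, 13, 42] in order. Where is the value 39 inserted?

Starting tree (level order): [12, 5, 22, None, None, 14, 29, 13, None, None, 42]
Insertion path: 12 -> 22 -> 29 -> 42
Result: insert 39 as left child of 42
Final tree (level order): [12, 5, 22, None, None, 14, 29, 13, None, None, 42, None, None, 39]


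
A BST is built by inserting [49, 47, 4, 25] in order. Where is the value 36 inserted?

Starting tree (level order): [49, 47, None, 4, None, None, 25]
Insertion path: 49 -> 47 -> 4 -> 25
Result: insert 36 as right child of 25
Final tree (level order): [49, 47, None, 4, None, None, 25, None, 36]


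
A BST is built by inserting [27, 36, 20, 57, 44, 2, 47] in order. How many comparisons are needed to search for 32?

Search path for 32: 27 -> 36
Found: False
Comparisons: 2


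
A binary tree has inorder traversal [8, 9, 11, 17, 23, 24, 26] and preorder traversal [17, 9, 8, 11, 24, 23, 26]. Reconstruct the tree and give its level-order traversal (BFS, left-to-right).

Inorder:  [8, 9, 11, 17, 23, 24, 26]
Preorder: [17, 9, 8, 11, 24, 23, 26]
Algorithm: preorder visits root first, so consume preorder in order;
for each root, split the current inorder slice at that value into
left-subtree inorder and right-subtree inorder, then recurse.
Recursive splits:
  root=17; inorder splits into left=[8, 9, 11], right=[23, 24, 26]
  root=9; inorder splits into left=[8], right=[11]
  root=8; inorder splits into left=[], right=[]
  root=11; inorder splits into left=[], right=[]
  root=24; inorder splits into left=[23], right=[26]
  root=23; inorder splits into left=[], right=[]
  root=26; inorder splits into left=[], right=[]
Reconstructed level-order: [17, 9, 24, 8, 11, 23, 26]


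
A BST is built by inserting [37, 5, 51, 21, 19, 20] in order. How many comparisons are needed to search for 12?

Search path for 12: 37 -> 5 -> 21 -> 19
Found: False
Comparisons: 4


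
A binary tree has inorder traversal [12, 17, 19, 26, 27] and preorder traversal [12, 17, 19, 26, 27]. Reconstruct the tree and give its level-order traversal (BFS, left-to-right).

Inorder:  [12, 17, 19, 26, 27]
Preorder: [12, 17, 19, 26, 27]
Algorithm: preorder visits root first, so consume preorder in order;
for each root, split the current inorder slice at that value into
left-subtree inorder and right-subtree inorder, then recurse.
Recursive splits:
  root=12; inorder splits into left=[], right=[17, 19, 26, 27]
  root=17; inorder splits into left=[], right=[19, 26, 27]
  root=19; inorder splits into left=[], right=[26, 27]
  root=26; inorder splits into left=[], right=[27]
  root=27; inorder splits into left=[], right=[]
Reconstructed level-order: [12, 17, 19, 26, 27]


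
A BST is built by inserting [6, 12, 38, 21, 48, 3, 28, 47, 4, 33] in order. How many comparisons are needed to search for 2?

Search path for 2: 6 -> 3
Found: False
Comparisons: 2


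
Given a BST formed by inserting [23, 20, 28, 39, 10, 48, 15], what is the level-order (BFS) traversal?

Tree insertion order: [23, 20, 28, 39, 10, 48, 15]
Tree (level-order array): [23, 20, 28, 10, None, None, 39, None, 15, None, 48]
BFS from the root, enqueuing left then right child of each popped node:
  queue [23] -> pop 23, enqueue [20, 28], visited so far: [23]
  queue [20, 28] -> pop 20, enqueue [10], visited so far: [23, 20]
  queue [28, 10] -> pop 28, enqueue [39], visited so far: [23, 20, 28]
  queue [10, 39] -> pop 10, enqueue [15], visited so far: [23, 20, 28, 10]
  queue [39, 15] -> pop 39, enqueue [48], visited so far: [23, 20, 28, 10, 39]
  queue [15, 48] -> pop 15, enqueue [none], visited so far: [23, 20, 28, 10, 39, 15]
  queue [48] -> pop 48, enqueue [none], visited so far: [23, 20, 28, 10, 39, 15, 48]
Result: [23, 20, 28, 10, 39, 15, 48]


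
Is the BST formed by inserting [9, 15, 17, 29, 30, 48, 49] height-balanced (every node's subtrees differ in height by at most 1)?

Tree (level-order array): [9, None, 15, None, 17, None, 29, None, 30, None, 48, None, 49]
Definition: a tree is height-balanced if, at every node, |h(left) - h(right)| <= 1 (empty subtree has height -1).
Bottom-up per-node check:
  node 49: h_left=-1, h_right=-1, diff=0 [OK], height=0
  node 48: h_left=-1, h_right=0, diff=1 [OK], height=1
  node 30: h_left=-1, h_right=1, diff=2 [FAIL (|-1-1|=2 > 1)], height=2
  node 29: h_left=-1, h_right=2, diff=3 [FAIL (|-1-2|=3 > 1)], height=3
  node 17: h_left=-1, h_right=3, diff=4 [FAIL (|-1-3|=4 > 1)], height=4
  node 15: h_left=-1, h_right=4, diff=5 [FAIL (|-1-4|=5 > 1)], height=5
  node 9: h_left=-1, h_right=5, diff=6 [FAIL (|-1-5|=6 > 1)], height=6
Node 30 violates the condition: |-1 - 1| = 2 > 1.
Result: Not balanced


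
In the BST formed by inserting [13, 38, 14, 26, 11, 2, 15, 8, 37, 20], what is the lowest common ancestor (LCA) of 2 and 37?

Tree insertion order: [13, 38, 14, 26, 11, 2, 15, 8, 37, 20]
Tree (level-order array): [13, 11, 38, 2, None, 14, None, None, 8, None, 26, None, None, 15, 37, None, 20]
In a BST, the LCA of p=2, q=37 is the first node v on the
root-to-leaf path with p <= v <= q (go left if both < v, right if both > v).
Walk from root:
  at 13: 2 <= 13 <= 37, this is the LCA
LCA = 13


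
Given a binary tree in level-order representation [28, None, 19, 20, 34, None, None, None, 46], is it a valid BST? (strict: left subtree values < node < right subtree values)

Level-order array: [28, None, 19, 20, 34, None, None, None, 46]
Validate using subtree bounds (lo, hi): at each node, require lo < value < hi,
then recurse left with hi=value and right with lo=value.
Preorder trace (stopping at first violation):
  at node 28 with bounds (-inf, +inf): OK
  at node 19 with bounds (28, +inf): VIOLATION
Node 19 violates its bound: not (28 < 19 < +inf).
Result: Not a valid BST


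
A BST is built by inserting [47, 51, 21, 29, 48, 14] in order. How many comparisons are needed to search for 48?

Search path for 48: 47 -> 51 -> 48
Found: True
Comparisons: 3


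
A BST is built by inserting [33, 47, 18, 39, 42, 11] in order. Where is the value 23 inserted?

Starting tree (level order): [33, 18, 47, 11, None, 39, None, None, None, None, 42]
Insertion path: 33 -> 18
Result: insert 23 as right child of 18
Final tree (level order): [33, 18, 47, 11, 23, 39, None, None, None, None, None, None, 42]


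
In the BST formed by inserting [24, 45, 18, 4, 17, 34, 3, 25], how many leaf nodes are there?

Tree built from: [24, 45, 18, 4, 17, 34, 3, 25]
Tree (level-order array): [24, 18, 45, 4, None, 34, None, 3, 17, 25]
Rule: A leaf has 0 children.
Per-node child counts:
  node 24: 2 child(ren)
  node 18: 1 child(ren)
  node 4: 2 child(ren)
  node 3: 0 child(ren)
  node 17: 0 child(ren)
  node 45: 1 child(ren)
  node 34: 1 child(ren)
  node 25: 0 child(ren)
Matching nodes: [3, 17, 25]
Count of leaf nodes: 3


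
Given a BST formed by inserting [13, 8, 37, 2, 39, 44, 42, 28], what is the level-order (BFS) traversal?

Tree insertion order: [13, 8, 37, 2, 39, 44, 42, 28]
Tree (level-order array): [13, 8, 37, 2, None, 28, 39, None, None, None, None, None, 44, 42]
BFS from the root, enqueuing left then right child of each popped node:
  queue [13] -> pop 13, enqueue [8, 37], visited so far: [13]
  queue [8, 37] -> pop 8, enqueue [2], visited so far: [13, 8]
  queue [37, 2] -> pop 37, enqueue [28, 39], visited so far: [13, 8, 37]
  queue [2, 28, 39] -> pop 2, enqueue [none], visited so far: [13, 8, 37, 2]
  queue [28, 39] -> pop 28, enqueue [none], visited so far: [13, 8, 37, 2, 28]
  queue [39] -> pop 39, enqueue [44], visited so far: [13, 8, 37, 2, 28, 39]
  queue [44] -> pop 44, enqueue [42], visited so far: [13, 8, 37, 2, 28, 39, 44]
  queue [42] -> pop 42, enqueue [none], visited so far: [13, 8, 37, 2, 28, 39, 44, 42]
Result: [13, 8, 37, 2, 28, 39, 44, 42]


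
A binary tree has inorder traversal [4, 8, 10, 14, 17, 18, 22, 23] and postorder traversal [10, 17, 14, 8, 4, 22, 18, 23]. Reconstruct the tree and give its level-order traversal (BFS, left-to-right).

Inorder:   [4, 8, 10, 14, 17, 18, 22, 23]
Postorder: [10, 17, 14, 8, 4, 22, 18, 23]
Algorithm: postorder visits root last, so walk postorder right-to-left;
each value is the root of the current inorder slice — split it at that
value, recurse on the right subtree first, then the left.
Recursive splits:
  root=23; inorder splits into left=[4, 8, 10, 14, 17, 18, 22], right=[]
  root=18; inorder splits into left=[4, 8, 10, 14, 17], right=[22]
  root=22; inorder splits into left=[], right=[]
  root=4; inorder splits into left=[], right=[8, 10, 14, 17]
  root=8; inorder splits into left=[], right=[10, 14, 17]
  root=14; inorder splits into left=[10], right=[17]
  root=17; inorder splits into left=[], right=[]
  root=10; inorder splits into left=[], right=[]
Reconstructed level-order: [23, 18, 4, 22, 8, 14, 10, 17]


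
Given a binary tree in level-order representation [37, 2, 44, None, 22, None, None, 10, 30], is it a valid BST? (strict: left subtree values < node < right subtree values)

Level-order array: [37, 2, 44, None, 22, None, None, 10, 30]
Validate using subtree bounds (lo, hi): at each node, require lo < value < hi,
then recurse left with hi=value and right with lo=value.
Preorder trace (stopping at first violation):
  at node 37 with bounds (-inf, +inf): OK
  at node 2 with bounds (-inf, 37): OK
  at node 22 with bounds (2, 37): OK
  at node 10 with bounds (2, 22): OK
  at node 30 with bounds (22, 37): OK
  at node 44 with bounds (37, +inf): OK
No violation found at any node.
Result: Valid BST


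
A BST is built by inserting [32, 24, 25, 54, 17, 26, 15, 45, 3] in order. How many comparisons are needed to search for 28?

Search path for 28: 32 -> 24 -> 25 -> 26
Found: False
Comparisons: 4


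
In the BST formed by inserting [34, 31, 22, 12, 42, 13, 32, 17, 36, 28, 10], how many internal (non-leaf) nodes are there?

Tree built from: [34, 31, 22, 12, 42, 13, 32, 17, 36, 28, 10]
Tree (level-order array): [34, 31, 42, 22, 32, 36, None, 12, 28, None, None, None, None, 10, 13, None, None, None, None, None, 17]
Rule: An internal node has at least one child.
Per-node child counts:
  node 34: 2 child(ren)
  node 31: 2 child(ren)
  node 22: 2 child(ren)
  node 12: 2 child(ren)
  node 10: 0 child(ren)
  node 13: 1 child(ren)
  node 17: 0 child(ren)
  node 28: 0 child(ren)
  node 32: 0 child(ren)
  node 42: 1 child(ren)
  node 36: 0 child(ren)
Matching nodes: [34, 31, 22, 12, 13, 42]
Count of internal (non-leaf) nodes: 6


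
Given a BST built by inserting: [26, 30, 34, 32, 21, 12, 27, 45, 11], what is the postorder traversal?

Tree insertion order: [26, 30, 34, 32, 21, 12, 27, 45, 11]
Tree (level-order array): [26, 21, 30, 12, None, 27, 34, 11, None, None, None, 32, 45]
Postorder traversal: [11, 12, 21, 27, 32, 45, 34, 30, 26]


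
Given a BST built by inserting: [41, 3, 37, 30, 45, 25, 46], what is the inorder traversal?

Tree insertion order: [41, 3, 37, 30, 45, 25, 46]
Tree (level-order array): [41, 3, 45, None, 37, None, 46, 30, None, None, None, 25]
Inorder traversal: [3, 25, 30, 37, 41, 45, 46]


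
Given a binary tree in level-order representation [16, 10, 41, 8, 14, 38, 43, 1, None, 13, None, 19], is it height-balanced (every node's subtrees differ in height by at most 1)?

Tree (level-order array): [16, 10, 41, 8, 14, 38, 43, 1, None, 13, None, 19]
Definition: a tree is height-balanced if, at every node, |h(left) - h(right)| <= 1 (empty subtree has height -1).
Bottom-up per-node check:
  node 1: h_left=-1, h_right=-1, diff=0 [OK], height=0
  node 8: h_left=0, h_right=-1, diff=1 [OK], height=1
  node 13: h_left=-1, h_right=-1, diff=0 [OK], height=0
  node 14: h_left=0, h_right=-1, diff=1 [OK], height=1
  node 10: h_left=1, h_right=1, diff=0 [OK], height=2
  node 19: h_left=-1, h_right=-1, diff=0 [OK], height=0
  node 38: h_left=0, h_right=-1, diff=1 [OK], height=1
  node 43: h_left=-1, h_right=-1, diff=0 [OK], height=0
  node 41: h_left=1, h_right=0, diff=1 [OK], height=2
  node 16: h_left=2, h_right=2, diff=0 [OK], height=3
All nodes satisfy the balance condition.
Result: Balanced


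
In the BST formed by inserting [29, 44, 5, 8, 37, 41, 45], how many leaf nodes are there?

Tree built from: [29, 44, 5, 8, 37, 41, 45]
Tree (level-order array): [29, 5, 44, None, 8, 37, 45, None, None, None, 41]
Rule: A leaf has 0 children.
Per-node child counts:
  node 29: 2 child(ren)
  node 5: 1 child(ren)
  node 8: 0 child(ren)
  node 44: 2 child(ren)
  node 37: 1 child(ren)
  node 41: 0 child(ren)
  node 45: 0 child(ren)
Matching nodes: [8, 41, 45]
Count of leaf nodes: 3


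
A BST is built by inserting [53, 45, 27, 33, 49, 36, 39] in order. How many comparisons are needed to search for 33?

Search path for 33: 53 -> 45 -> 27 -> 33
Found: True
Comparisons: 4


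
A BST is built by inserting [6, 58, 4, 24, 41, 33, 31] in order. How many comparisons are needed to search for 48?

Search path for 48: 6 -> 58 -> 24 -> 41
Found: False
Comparisons: 4


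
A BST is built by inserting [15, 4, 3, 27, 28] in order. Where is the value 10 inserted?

Starting tree (level order): [15, 4, 27, 3, None, None, 28]
Insertion path: 15 -> 4
Result: insert 10 as right child of 4
Final tree (level order): [15, 4, 27, 3, 10, None, 28]


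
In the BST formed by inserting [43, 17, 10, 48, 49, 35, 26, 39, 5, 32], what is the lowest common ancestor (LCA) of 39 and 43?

Tree insertion order: [43, 17, 10, 48, 49, 35, 26, 39, 5, 32]
Tree (level-order array): [43, 17, 48, 10, 35, None, 49, 5, None, 26, 39, None, None, None, None, None, 32]
In a BST, the LCA of p=39, q=43 is the first node v on the
root-to-leaf path with p <= v <= q (go left if both < v, right if both > v).
Walk from root:
  at 43: 39 <= 43 <= 43, this is the LCA
LCA = 43


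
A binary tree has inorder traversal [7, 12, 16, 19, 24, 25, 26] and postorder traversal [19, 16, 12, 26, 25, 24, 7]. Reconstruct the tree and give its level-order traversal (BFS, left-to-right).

Inorder:   [7, 12, 16, 19, 24, 25, 26]
Postorder: [19, 16, 12, 26, 25, 24, 7]
Algorithm: postorder visits root last, so walk postorder right-to-left;
each value is the root of the current inorder slice — split it at that
value, recurse on the right subtree first, then the left.
Recursive splits:
  root=7; inorder splits into left=[], right=[12, 16, 19, 24, 25, 26]
  root=24; inorder splits into left=[12, 16, 19], right=[25, 26]
  root=25; inorder splits into left=[], right=[26]
  root=26; inorder splits into left=[], right=[]
  root=12; inorder splits into left=[], right=[16, 19]
  root=16; inorder splits into left=[], right=[19]
  root=19; inorder splits into left=[], right=[]
Reconstructed level-order: [7, 24, 12, 25, 16, 26, 19]


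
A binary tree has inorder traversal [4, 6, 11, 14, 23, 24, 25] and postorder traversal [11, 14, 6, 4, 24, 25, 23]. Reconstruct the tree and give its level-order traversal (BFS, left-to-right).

Inorder:   [4, 6, 11, 14, 23, 24, 25]
Postorder: [11, 14, 6, 4, 24, 25, 23]
Algorithm: postorder visits root last, so walk postorder right-to-left;
each value is the root of the current inorder slice — split it at that
value, recurse on the right subtree first, then the left.
Recursive splits:
  root=23; inorder splits into left=[4, 6, 11, 14], right=[24, 25]
  root=25; inorder splits into left=[24], right=[]
  root=24; inorder splits into left=[], right=[]
  root=4; inorder splits into left=[], right=[6, 11, 14]
  root=6; inorder splits into left=[], right=[11, 14]
  root=14; inorder splits into left=[11], right=[]
  root=11; inorder splits into left=[], right=[]
Reconstructed level-order: [23, 4, 25, 6, 24, 14, 11]


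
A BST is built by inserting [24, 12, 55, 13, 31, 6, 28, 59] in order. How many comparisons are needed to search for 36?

Search path for 36: 24 -> 55 -> 31
Found: False
Comparisons: 3


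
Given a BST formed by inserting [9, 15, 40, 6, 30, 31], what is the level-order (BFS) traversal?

Tree insertion order: [9, 15, 40, 6, 30, 31]
Tree (level-order array): [9, 6, 15, None, None, None, 40, 30, None, None, 31]
BFS from the root, enqueuing left then right child of each popped node:
  queue [9] -> pop 9, enqueue [6, 15], visited so far: [9]
  queue [6, 15] -> pop 6, enqueue [none], visited so far: [9, 6]
  queue [15] -> pop 15, enqueue [40], visited so far: [9, 6, 15]
  queue [40] -> pop 40, enqueue [30], visited so far: [9, 6, 15, 40]
  queue [30] -> pop 30, enqueue [31], visited so far: [9, 6, 15, 40, 30]
  queue [31] -> pop 31, enqueue [none], visited so far: [9, 6, 15, 40, 30, 31]
Result: [9, 6, 15, 40, 30, 31]


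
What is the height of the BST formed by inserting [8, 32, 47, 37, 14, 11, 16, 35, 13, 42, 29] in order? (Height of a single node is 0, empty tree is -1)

Insertion order: [8, 32, 47, 37, 14, 11, 16, 35, 13, 42, 29]
Tree (level-order array): [8, None, 32, 14, 47, 11, 16, 37, None, None, 13, None, 29, 35, 42]
Compute height bottom-up (empty subtree = -1):
  height(13) = 1 + max(-1, -1) = 0
  height(11) = 1 + max(-1, 0) = 1
  height(29) = 1 + max(-1, -1) = 0
  height(16) = 1 + max(-1, 0) = 1
  height(14) = 1 + max(1, 1) = 2
  height(35) = 1 + max(-1, -1) = 0
  height(42) = 1 + max(-1, -1) = 0
  height(37) = 1 + max(0, 0) = 1
  height(47) = 1 + max(1, -1) = 2
  height(32) = 1 + max(2, 2) = 3
  height(8) = 1 + max(-1, 3) = 4
Height = 4


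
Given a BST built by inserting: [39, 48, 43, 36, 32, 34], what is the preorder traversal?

Tree insertion order: [39, 48, 43, 36, 32, 34]
Tree (level-order array): [39, 36, 48, 32, None, 43, None, None, 34]
Preorder traversal: [39, 36, 32, 34, 48, 43]


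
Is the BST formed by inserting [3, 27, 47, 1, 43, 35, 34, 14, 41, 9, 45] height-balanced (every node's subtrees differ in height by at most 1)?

Tree (level-order array): [3, 1, 27, None, None, 14, 47, 9, None, 43, None, None, None, 35, 45, 34, 41]
Definition: a tree is height-balanced if, at every node, |h(left) - h(right)| <= 1 (empty subtree has height -1).
Bottom-up per-node check:
  node 1: h_left=-1, h_right=-1, diff=0 [OK], height=0
  node 9: h_left=-1, h_right=-1, diff=0 [OK], height=0
  node 14: h_left=0, h_right=-1, diff=1 [OK], height=1
  node 34: h_left=-1, h_right=-1, diff=0 [OK], height=0
  node 41: h_left=-1, h_right=-1, diff=0 [OK], height=0
  node 35: h_left=0, h_right=0, diff=0 [OK], height=1
  node 45: h_left=-1, h_right=-1, diff=0 [OK], height=0
  node 43: h_left=1, h_right=0, diff=1 [OK], height=2
  node 47: h_left=2, h_right=-1, diff=3 [FAIL (|2--1|=3 > 1)], height=3
  node 27: h_left=1, h_right=3, diff=2 [FAIL (|1-3|=2 > 1)], height=4
  node 3: h_left=0, h_right=4, diff=4 [FAIL (|0-4|=4 > 1)], height=5
Node 47 violates the condition: |2 - -1| = 3 > 1.
Result: Not balanced


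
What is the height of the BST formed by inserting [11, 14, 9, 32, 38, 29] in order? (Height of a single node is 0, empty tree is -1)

Insertion order: [11, 14, 9, 32, 38, 29]
Tree (level-order array): [11, 9, 14, None, None, None, 32, 29, 38]
Compute height bottom-up (empty subtree = -1):
  height(9) = 1 + max(-1, -1) = 0
  height(29) = 1 + max(-1, -1) = 0
  height(38) = 1 + max(-1, -1) = 0
  height(32) = 1 + max(0, 0) = 1
  height(14) = 1 + max(-1, 1) = 2
  height(11) = 1 + max(0, 2) = 3
Height = 3


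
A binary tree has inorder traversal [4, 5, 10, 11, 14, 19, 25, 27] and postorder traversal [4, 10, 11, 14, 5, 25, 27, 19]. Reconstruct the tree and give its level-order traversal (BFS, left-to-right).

Inorder:   [4, 5, 10, 11, 14, 19, 25, 27]
Postorder: [4, 10, 11, 14, 5, 25, 27, 19]
Algorithm: postorder visits root last, so walk postorder right-to-left;
each value is the root of the current inorder slice — split it at that
value, recurse on the right subtree first, then the left.
Recursive splits:
  root=19; inorder splits into left=[4, 5, 10, 11, 14], right=[25, 27]
  root=27; inorder splits into left=[25], right=[]
  root=25; inorder splits into left=[], right=[]
  root=5; inorder splits into left=[4], right=[10, 11, 14]
  root=14; inorder splits into left=[10, 11], right=[]
  root=11; inorder splits into left=[10], right=[]
  root=10; inorder splits into left=[], right=[]
  root=4; inorder splits into left=[], right=[]
Reconstructed level-order: [19, 5, 27, 4, 14, 25, 11, 10]


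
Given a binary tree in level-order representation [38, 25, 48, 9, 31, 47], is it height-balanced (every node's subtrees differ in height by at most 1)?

Tree (level-order array): [38, 25, 48, 9, 31, 47]
Definition: a tree is height-balanced if, at every node, |h(left) - h(right)| <= 1 (empty subtree has height -1).
Bottom-up per-node check:
  node 9: h_left=-1, h_right=-1, diff=0 [OK], height=0
  node 31: h_left=-1, h_right=-1, diff=0 [OK], height=0
  node 25: h_left=0, h_right=0, diff=0 [OK], height=1
  node 47: h_left=-1, h_right=-1, diff=0 [OK], height=0
  node 48: h_left=0, h_right=-1, diff=1 [OK], height=1
  node 38: h_left=1, h_right=1, diff=0 [OK], height=2
All nodes satisfy the balance condition.
Result: Balanced


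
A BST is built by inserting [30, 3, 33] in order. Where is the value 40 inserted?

Starting tree (level order): [30, 3, 33]
Insertion path: 30 -> 33
Result: insert 40 as right child of 33
Final tree (level order): [30, 3, 33, None, None, None, 40]


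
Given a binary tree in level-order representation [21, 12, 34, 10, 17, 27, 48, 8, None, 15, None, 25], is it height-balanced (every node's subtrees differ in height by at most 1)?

Tree (level-order array): [21, 12, 34, 10, 17, 27, 48, 8, None, 15, None, 25]
Definition: a tree is height-balanced if, at every node, |h(left) - h(right)| <= 1 (empty subtree has height -1).
Bottom-up per-node check:
  node 8: h_left=-1, h_right=-1, diff=0 [OK], height=0
  node 10: h_left=0, h_right=-1, diff=1 [OK], height=1
  node 15: h_left=-1, h_right=-1, diff=0 [OK], height=0
  node 17: h_left=0, h_right=-1, diff=1 [OK], height=1
  node 12: h_left=1, h_right=1, diff=0 [OK], height=2
  node 25: h_left=-1, h_right=-1, diff=0 [OK], height=0
  node 27: h_left=0, h_right=-1, diff=1 [OK], height=1
  node 48: h_left=-1, h_right=-1, diff=0 [OK], height=0
  node 34: h_left=1, h_right=0, diff=1 [OK], height=2
  node 21: h_left=2, h_right=2, diff=0 [OK], height=3
All nodes satisfy the balance condition.
Result: Balanced


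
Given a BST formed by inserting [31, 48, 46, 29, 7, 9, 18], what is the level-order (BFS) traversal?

Tree insertion order: [31, 48, 46, 29, 7, 9, 18]
Tree (level-order array): [31, 29, 48, 7, None, 46, None, None, 9, None, None, None, 18]
BFS from the root, enqueuing left then right child of each popped node:
  queue [31] -> pop 31, enqueue [29, 48], visited so far: [31]
  queue [29, 48] -> pop 29, enqueue [7], visited so far: [31, 29]
  queue [48, 7] -> pop 48, enqueue [46], visited so far: [31, 29, 48]
  queue [7, 46] -> pop 7, enqueue [9], visited so far: [31, 29, 48, 7]
  queue [46, 9] -> pop 46, enqueue [none], visited so far: [31, 29, 48, 7, 46]
  queue [9] -> pop 9, enqueue [18], visited so far: [31, 29, 48, 7, 46, 9]
  queue [18] -> pop 18, enqueue [none], visited so far: [31, 29, 48, 7, 46, 9, 18]
Result: [31, 29, 48, 7, 46, 9, 18]


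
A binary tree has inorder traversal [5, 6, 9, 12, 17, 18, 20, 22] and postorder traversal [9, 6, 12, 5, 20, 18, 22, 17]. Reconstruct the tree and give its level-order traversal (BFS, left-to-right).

Inorder:   [5, 6, 9, 12, 17, 18, 20, 22]
Postorder: [9, 6, 12, 5, 20, 18, 22, 17]
Algorithm: postorder visits root last, so walk postorder right-to-left;
each value is the root of the current inorder slice — split it at that
value, recurse on the right subtree first, then the left.
Recursive splits:
  root=17; inorder splits into left=[5, 6, 9, 12], right=[18, 20, 22]
  root=22; inorder splits into left=[18, 20], right=[]
  root=18; inorder splits into left=[], right=[20]
  root=20; inorder splits into left=[], right=[]
  root=5; inorder splits into left=[], right=[6, 9, 12]
  root=12; inorder splits into left=[6, 9], right=[]
  root=6; inorder splits into left=[], right=[9]
  root=9; inorder splits into left=[], right=[]
Reconstructed level-order: [17, 5, 22, 12, 18, 6, 20, 9]


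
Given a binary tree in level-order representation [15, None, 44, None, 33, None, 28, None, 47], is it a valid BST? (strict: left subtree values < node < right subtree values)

Level-order array: [15, None, 44, None, 33, None, 28, None, 47]
Validate using subtree bounds (lo, hi): at each node, require lo < value < hi,
then recurse left with hi=value and right with lo=value.
Preorder trace (stopping at first violation):
  at node 15 with bounds (-inf, +inf): OK
  at node 44 with bounds (15, +inf): OK
  at node 33 with bounds (44, +inf): VIOLATION
Node 33 violates its bound: not (44 < 33 < +inf).
Result: Not a valid BST


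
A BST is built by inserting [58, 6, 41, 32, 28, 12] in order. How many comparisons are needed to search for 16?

Search path for 16: 58 -> 6 -> 41 -> 32 -> 28 -> 12
Found: False
Comparisons: 6


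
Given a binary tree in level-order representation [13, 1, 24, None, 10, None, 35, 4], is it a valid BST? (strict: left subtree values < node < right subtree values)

Level-order array: [13, 1, 24, None, 10, None, 35, 4]
Validate using subtree bounds (lo, hi): at each node, require lo < value < hi,
then recurse left with hi=value and right with lo=value.
Preorder trace (stopping at first violation):
  at node 13 with bounds (-inf, +inf): OK
  at node 1 with bounds (-inf, 13): OK
  at node 10 with bounds (1, 13): OK
  at node 4 with bounds (1, 10): OK
  at node 24 with bounds (13, +inf): OK
  at node 35 with bounds (24, +inf): OK
No violation found at any node.
Result: Valid BST


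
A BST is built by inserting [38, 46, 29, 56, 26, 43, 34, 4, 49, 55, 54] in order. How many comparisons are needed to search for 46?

Search path for 46: 38 -> 46
Found: True
Comparisons: 2


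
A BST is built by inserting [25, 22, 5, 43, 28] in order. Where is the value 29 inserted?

Starting tree (level order): [25, 22, 43, 5, None, 28]
Insertion path: 25 -> 43 -> 28
Result: insert 29 as right child of 28
Final tree (level order): [25, 22, 43, 5, None, 28, None, None, None, None, 29]


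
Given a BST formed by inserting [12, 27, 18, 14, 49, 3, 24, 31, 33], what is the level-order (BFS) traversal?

Tree insertion order: [12, 27, 18, 14, 49, 3, 24, 31, 33]
Tree (level-order array): [12, 3, 27, None, None, 18, 49, 14, 24, 31, None, None, None, None, None, None, 33]
BFS from the root, enqueuing left then right child of each popped node:
  queue [12] -> pop 12, enqueue [3, 27], visited so far: [12]
  queue [3, 27] -> pop 3, enqueue [none], visited so far: [12, 3]
  queue [27] -> pop 27, enqueue [18, 49], visited so far: [12, 3, 27]
  queue [18, 49] -> pop 18, enqueue [14, 24], visited so far: [12, 3, 27, 18]
  queue [49, 14, 24] -> pop 49, enqueue [31], visited so far: [12, 3, 27, 18, 49]
  queue [14, 24, 31] -> pop 14, enqueue [none], visited so far: [12, 3, 27, 18, 49, 14]
  queue [24, 31] -> pop 24, enqueue [none], visited so far: [12, 3, 27, 18, 49, 14, 24]
  queue [31] -> pop 31, enqueue [33], visited so far: [12, 3, 27, 18, 49, 14, 24, 31]
  queue [33] -> pop 33, enqueue [none], visited so far: [12, 3, 27, 18, 49, 14, 24, 31, 33]
Result: [12, 3, 27, 18, 49, 14, 24, 31, 33]


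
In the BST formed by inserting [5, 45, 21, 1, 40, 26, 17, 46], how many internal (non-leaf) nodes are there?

Tree built from: [5, 45, 21, 1, 40, 26, 17, 46]
Tree (level-order array): [5, 1, 45, None, None, 21, 46, 17, 40, None, None, None, None, 26]
Rule: An internal node has at least one child.
Per-node child counts:
  node 5: 2 child(ren)
  node 1: 0 child(ren)
  node 45: 2 child(ren)
  node 21: 2 child(ren)
  node 17: 0 child(ren)
  node 40: 1 child(ren)
  node 26: 0 child(ren)
  node 46: 0 child(ren)
Matching nodes: [5, 45, 21, 40]
Count of internal (non-leaf) nodes: 4


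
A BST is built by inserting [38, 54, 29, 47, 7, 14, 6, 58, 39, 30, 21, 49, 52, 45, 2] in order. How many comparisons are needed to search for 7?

Search path for 7: 38 -> 29 -> 7
Found: True
Comparisons: 3


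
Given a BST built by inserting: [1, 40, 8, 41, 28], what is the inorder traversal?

Tree insertion order: [1, 40, 8, 41, 28]
Tree (level-order array): [1, None, 40, 8, 41, None, 28]
Inorder traversal: [1, 8, 28, 40, 41]


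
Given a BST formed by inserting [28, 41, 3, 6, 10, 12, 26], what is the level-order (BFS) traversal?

Tree insertion order: [28, 41, 3, 6, 10, 12, 26]
Tree (level-order array): [28, 3, 41, None, 6, None, None, None, 10, None, 12, None, 26]
BFS from the root, enqueuing left then right child of each popped node:
  queue [28] -> pop 28, enqueue [3, 41], visited so far: [28]
  queue [3, 41] -> pop 3, enqueue [6], visited so far: [28, 3]
  queue [41, 6] -> pop 41, enqueue [none], visited so far: [28, 3, 41]
  queue [6] -> pop 6, enqueue [10], visited so far: [28, 3, 41, 6]
  queue [10] -> pop 10, enqueue [12], visited so far: [28, 3, 41, 6, 10]
  queue [12] -> pop 12, enqueue [26], visited so far: [28, 3, 41, 6, 10, 12]
  queue [26] -> pop 26, enqueue [none], visited so far: [28, 3, 41, 6, 10, 12, 26]
Result: [28, 3, 41, 6, 10, 12, 26]


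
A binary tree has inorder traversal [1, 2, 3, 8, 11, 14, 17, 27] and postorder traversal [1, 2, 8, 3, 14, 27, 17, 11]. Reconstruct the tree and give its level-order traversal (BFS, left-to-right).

Inorder:   [1, 2, 3, 8, 11, 14, 17, 27]
Postorder: [1, 2, 8, 3, 14, 27, 17, 11]
Algorithm: postorder visits root last, so walk postorder right-to-left;
each value is the root of the current inorder slice — split it at that
value, recurse on the right subtree first, then the left.
Recursive splits:
  root=11; inorder splits into left=[1, 2, 3, 8], right=[14, 17, 27]
  root=17; inorder splits into left=[14], right=[27]
  root=27; inorder splits into left=[], right=[]
  root=14; inorder splits into left=[], right=[]
  root=3; inorder splits into left=[1, 2], right=[8]
  root=8; inorder splits into left=[], right=[]
  root=2; inorder splits into left=[1], right=[]
  root=1; inorder splits into left=[], right=[]
Reconstructed level-order: [11, 3, 17, 2, 8, 14, 27, 1]


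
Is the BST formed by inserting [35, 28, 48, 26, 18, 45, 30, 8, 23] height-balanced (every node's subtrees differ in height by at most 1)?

Tree (level-order array): [35, 28, 48, 26, 30, 45, None, 18, None, None, None, None, None, 8, 23]
Definition: a tree is height-balanced if, at every node, |h(left) - h(right)| <= 1 (empty subtree has height -1).
Bottom-up per-node check:
  node 8: h_left=-1, h_right=-1, diff=0 [OK], height=0
  node 23: h_left=-1, h_right=-1, diff=0 [OK], height=0
  node 18: h_left=0, h_right=0, diff=0 [OK], height=1
  node 26: h_left=1, h_right=-1, diff=2 [FAIL (|1--1|=2 > 1)], height=2
  node 30: h_left=-1, h_right=-1, diff=0 [OK], height=0
  node 28: h_left=2, h_right=0, diff=2 [FAIL (|2-0|=2 > 1)], height=3
  node 45: h_left=-1, h_right=-1, diff=0 [OK], height=0
  node 48: h_left=0, h_right=-1, diff=1 [OK], height=1
  node 35: h_left=3, h_right=1, diff=2 [FAIL (|3-1|=2 > 1)], height=4
Node 26 violates the condition: |1 - -1| = 2 > 1.
Result: Not balanced


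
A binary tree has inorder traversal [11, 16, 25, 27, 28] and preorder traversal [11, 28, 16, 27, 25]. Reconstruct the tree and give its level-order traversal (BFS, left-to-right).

Inorder:  [11, 16, 25, 27, 28]
Preorder: [11, 28, 16, 27, 25]
Algorithm: preorder visits root first, so consume preorder in order;
for each root, split the current inorder slice at that value into
left-subtree inorder and right-subtree inorder, then recurse.
Recursive splits:
  root=11; inorder splits into left=[], right=[16, 25, 27, 28]
  root=28; inorder splits into left=[16, 25, 27], right=[]
  root=16; inorder splits into left=[], right=[25, 27]
  root=27; inorder splits into left=[25], right=[]
  root=25; inorder splits into left=[], right=[]
Reconstructed level-order: [11, 28, 16, 27, 25]


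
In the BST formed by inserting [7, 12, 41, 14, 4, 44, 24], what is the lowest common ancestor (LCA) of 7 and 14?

Tree insertion order: [7, 12, 41, 14, 4, 44, 24]
Tree (level-order array): [7, 4, 12, None, None, None, 41, 14, 44, None, 24]
In a BST, the LCA of p=7, q=14 is the first node v on the
root-to-leaf path with p <= v <= q (go left if both < v, right if both > v).
Walk from root:
  at 7: 7 <= 7 <= 14, this is the LCA
LCA = 7


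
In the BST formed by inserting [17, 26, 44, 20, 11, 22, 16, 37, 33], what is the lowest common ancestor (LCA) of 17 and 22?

Tree insertion order: [17, 26, 44, 20, 11, 22, 16, 37, 33]
Tree (level-order array): [17, 11, 26, None, 16, 20, 44, None, None, None, 22, 37, None, None, None, 33]
In a BST, the LCA of p=17, q=22 is the first node v on the
root-to-leaf path with p <= v <= q (go left if both < v, right if both > v).
Walk from root:
  at 17: 17 <= 17 <= 22, this is the LCA
LCA = 17


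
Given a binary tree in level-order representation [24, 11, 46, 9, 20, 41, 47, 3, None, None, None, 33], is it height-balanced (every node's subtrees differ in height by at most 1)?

Tree (level-order array): [24, 11, 46, 9, 20, 41, 47, 3, None, None, None, 33]
Definition: a tree is height-balanced if, at every node, |h(left) - h(right)| <= 1 (empty subtree has height -1).
Bottom-up per-node check:
  node 3: h_left=-1, h_right=-1, diff=0 [OK], height=0
  node 9: h_left=0, h_right=-1, diff=1 [OK], height=1
  node 20: h_left=-1, h_right=-1, diff=0 [OK], height=0
  node 11: h_left=1, h_right=0, diff=1 [OK], height=2
  node 33: h_left=-1, h_right=-1, diff=0 [OK], height=0
  node 41: h_left=0, h_right=-1, diff=1 [OK], height=1
  node 47: h_left=-1, h_right=-1, diff=0 [OK], height=0
  node 46: h_left=1, h_right=0, diff=1 [OK], height=2
  node 24: h_left=2, h_right=2, diff=0 [OK], height=3
All nodes satisfy the balance condition.
Result: Balanced
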